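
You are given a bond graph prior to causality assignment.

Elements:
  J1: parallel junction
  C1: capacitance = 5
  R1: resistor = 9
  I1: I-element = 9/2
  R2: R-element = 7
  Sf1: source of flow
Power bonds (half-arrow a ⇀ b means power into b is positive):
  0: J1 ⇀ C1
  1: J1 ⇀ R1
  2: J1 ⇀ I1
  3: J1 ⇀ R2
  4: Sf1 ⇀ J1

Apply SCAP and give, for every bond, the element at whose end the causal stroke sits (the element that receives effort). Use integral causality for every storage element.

#0 →J1
#1 →R1
#2 →I1
#3 →R2
#4 →Sf1

bond 4 stroke→Sf1  (Sf1: flow source, stroke at near end)
bond 0 stroke→J1  (C1 integral (e out))
bond 1 stroke→R1  (J1 effort already set via bond 0)
bond 2 stroke→I1  (0-jn J1 has e-setter on 0)
bond 3 stroke→R2  (0-jn J1 has e-setter on 0)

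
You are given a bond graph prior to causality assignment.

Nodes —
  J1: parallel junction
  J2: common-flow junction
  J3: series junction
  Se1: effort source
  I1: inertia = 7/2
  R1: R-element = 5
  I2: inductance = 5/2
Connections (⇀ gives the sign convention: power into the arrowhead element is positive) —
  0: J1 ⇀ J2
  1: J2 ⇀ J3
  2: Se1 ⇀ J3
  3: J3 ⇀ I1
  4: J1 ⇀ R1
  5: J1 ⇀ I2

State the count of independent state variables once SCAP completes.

2  (I1, I2 all integral)

#2 stroke→J3  (Se1 fixes effort; stroke away)
#3 stroke→I1  (I1 outputs flow p/I1)
#1 stroke→J3  (common-f at J3 fixed by 3)
#0 stroke→J2  (J2 flow already set via bond 1)
#5 stroke→I2  (I2: I, integral causality)
#4 stroke→J1  (J1 needs exactly one e-in)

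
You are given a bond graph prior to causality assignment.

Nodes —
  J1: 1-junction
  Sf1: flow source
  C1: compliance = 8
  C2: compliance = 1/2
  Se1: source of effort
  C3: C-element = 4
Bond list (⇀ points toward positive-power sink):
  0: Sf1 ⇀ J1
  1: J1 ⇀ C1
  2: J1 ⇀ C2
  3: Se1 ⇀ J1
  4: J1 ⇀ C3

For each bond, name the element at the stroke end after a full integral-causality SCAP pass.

bond 0 stroke→Sf1  (source Sf1 imposes f)
bond 3 stroke→J1  (source Se1 imposes e)
bond 1 stroke→J1  (J1: bond 0 brought flow, rest push out)
bond 2 stroke→J1  (common-f at J1 fixed by 0)
bond 4 stroke→J1  (J1: bond 0 brought flow, rest push out)

β0 stroke→Sf1
β1 stroke→J1
β2 stroke→J1
β3 stroke→J1
β4 stroke→J1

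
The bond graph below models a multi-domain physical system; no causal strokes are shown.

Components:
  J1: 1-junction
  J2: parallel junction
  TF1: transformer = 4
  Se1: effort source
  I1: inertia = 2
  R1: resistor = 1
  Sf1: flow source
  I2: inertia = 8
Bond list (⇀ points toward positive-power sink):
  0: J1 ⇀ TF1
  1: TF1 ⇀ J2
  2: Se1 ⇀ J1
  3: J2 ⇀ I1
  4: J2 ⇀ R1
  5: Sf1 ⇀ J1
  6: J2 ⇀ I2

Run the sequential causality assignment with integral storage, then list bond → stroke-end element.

bond 2 stroke→J1  (Se1: effort source, stroke at far end)
bond 5 stroke→Sf1  (Sf1 fixes flow; stroke at Sf1)
bond 0 stroke→J1  (J1: bond 5 brought flow, rest push out)
bond 1 stroke→TF1  (TF1 one-in-one-out from 0)
bond 3 stroke→I1  (I1 integral (f out))
bond 6 stroke→I2  (prefer integral on I2)
bond 4 stroke→J2  (closing 0-jn rule on J2)

β0 |J1
β1 |TF1
β2 |J1
β3 |I1
β4 |J2
β5 |Sf1
β6 |I2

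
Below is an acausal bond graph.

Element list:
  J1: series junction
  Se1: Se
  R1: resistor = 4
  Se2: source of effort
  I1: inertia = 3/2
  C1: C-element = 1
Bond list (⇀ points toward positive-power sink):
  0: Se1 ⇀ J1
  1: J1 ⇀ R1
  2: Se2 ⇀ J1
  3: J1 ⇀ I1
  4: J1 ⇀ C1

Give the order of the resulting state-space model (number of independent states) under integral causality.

#0 stroke at J1  (Se1 fixes effort; stroke away)
#2 stroke at J1  (Se2 fixes effort; stroke away)
#3 stroke at I1  (I1 integral (f out))
#1 stroke at J1  (common-f at J1 fixed by 3)
#4 stroke at J1  (J1 flow already set via bond 3)

2  (C1, I1 all integral)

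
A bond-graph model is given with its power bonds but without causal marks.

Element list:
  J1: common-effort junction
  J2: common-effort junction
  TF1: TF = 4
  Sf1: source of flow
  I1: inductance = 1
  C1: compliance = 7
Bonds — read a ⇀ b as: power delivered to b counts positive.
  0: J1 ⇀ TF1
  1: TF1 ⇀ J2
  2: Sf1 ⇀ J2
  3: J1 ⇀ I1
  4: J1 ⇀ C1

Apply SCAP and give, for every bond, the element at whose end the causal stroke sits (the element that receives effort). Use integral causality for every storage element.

bond 0 stroke at TF1
bond 1 stroke at J2
bond 2 stroke at Sf1
bond 3 stroke at I1
bond 4 stroke at J1

b2 stroke→Sf1  (Sf1 (Sf) sets flow on bond)
b1 stroke→J2  (only one effort-in slot at J2)
b0 stroke→TF1  (TF1: transformer flips bond 1)
b3 stroke→I1  (I1 outputs flow p/I1)
b4 stroke→J1  (closing 0-jn rule on J1)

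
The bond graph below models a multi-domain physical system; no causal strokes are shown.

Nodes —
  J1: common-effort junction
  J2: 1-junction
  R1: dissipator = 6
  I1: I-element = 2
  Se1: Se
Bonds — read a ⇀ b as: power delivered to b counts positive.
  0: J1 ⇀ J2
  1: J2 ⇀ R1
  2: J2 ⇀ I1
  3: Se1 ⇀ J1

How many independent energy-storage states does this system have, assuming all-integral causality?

1  (I1 all integral)

β3 stroke→J1  (Se1 fixes effort; stroke away)
β0 stroke→J2  (common-e at J1 fixed by 3)
β2 stroke→I1  (I1: I, integral causality)
β1 stroke→J2  (common-f at J2 fixed by 2)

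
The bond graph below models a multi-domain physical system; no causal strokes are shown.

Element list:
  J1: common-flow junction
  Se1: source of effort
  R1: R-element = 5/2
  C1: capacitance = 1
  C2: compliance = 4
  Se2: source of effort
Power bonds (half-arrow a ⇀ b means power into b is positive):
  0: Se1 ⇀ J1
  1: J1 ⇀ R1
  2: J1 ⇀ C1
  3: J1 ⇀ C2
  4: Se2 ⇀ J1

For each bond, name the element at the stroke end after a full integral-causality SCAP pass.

β0 stroke at J1  (Se1: effort source, stroke at far end)
β4 stroke at J1  (Se2 (Se) sets effort on bond)
β2 stroke at J1  (C1 integral (e out))
β3 stroke at J1  (prefer integral on C2)
β1 stroke at R1  (J1: last free bond brings flow in)

β0 stroke at J1
β1 stroke at R1
β2 stroke at J1
β3 stroke at J1
β4 stroke at J1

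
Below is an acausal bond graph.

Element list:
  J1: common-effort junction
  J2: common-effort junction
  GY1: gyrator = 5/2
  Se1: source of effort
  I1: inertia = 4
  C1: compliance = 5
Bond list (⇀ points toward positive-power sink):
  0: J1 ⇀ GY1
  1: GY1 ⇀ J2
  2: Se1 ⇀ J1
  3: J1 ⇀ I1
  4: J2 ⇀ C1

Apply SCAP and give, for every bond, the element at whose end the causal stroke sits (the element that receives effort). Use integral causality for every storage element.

#0 |GY1
#1 |GY1
#2 |J1
#3 |I1
#4 |J2

#2 stroke→J1  (source Se1 imposes e)
#0 stroke→GY1  (0-jn J1 has e-setter on 2)
#3 stroke→I1  (J1 effort already set via bond 2)
#1 stroke→GY1  (GY1 both-in/both-out from 0)
#4 stroke→J2  (J2: last free bond brings effort in)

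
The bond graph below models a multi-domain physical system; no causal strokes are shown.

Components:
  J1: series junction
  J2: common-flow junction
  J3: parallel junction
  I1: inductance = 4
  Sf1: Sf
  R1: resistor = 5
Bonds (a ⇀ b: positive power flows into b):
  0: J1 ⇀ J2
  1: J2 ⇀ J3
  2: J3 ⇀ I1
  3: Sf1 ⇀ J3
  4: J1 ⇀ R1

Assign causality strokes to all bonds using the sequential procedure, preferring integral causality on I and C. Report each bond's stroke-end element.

β0 |J2
β1 |J3
β2 |I1
β3 |Sf1
β4 |J1

bond 3 stroke at Sf1  (source Sf1 imposes f)
bond 2 stroke at I1  (I1 integral (f out))
bond 1 stroke at J3  (J3: last free bond brings effort in)
bond 0 stroke at J2  (1-jn J2 has f-setter on 1)
bond 4 stroke at J1  (J1 flow already set via bond 0)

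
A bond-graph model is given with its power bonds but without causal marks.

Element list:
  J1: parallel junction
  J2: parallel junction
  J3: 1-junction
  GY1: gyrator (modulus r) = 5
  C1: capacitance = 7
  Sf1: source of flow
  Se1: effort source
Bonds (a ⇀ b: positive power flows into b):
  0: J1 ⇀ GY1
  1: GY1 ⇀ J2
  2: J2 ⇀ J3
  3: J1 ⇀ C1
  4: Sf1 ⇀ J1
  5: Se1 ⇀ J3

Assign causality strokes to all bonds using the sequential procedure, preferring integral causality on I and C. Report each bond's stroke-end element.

bond 4 stroke at Sf1  (Sf1: flow source, stroke at near end)
bond 5 stroke at J3  (Se1: effort source, stroke at far end)
bond 2 stroke at J2  (J3: last free bond brings flow in)
bond 1 stroke at GY1  (J2 effort already set via bond 2)
bond 0 stroke at GY1  (through GY1, causality inverts; strokes same side of GY1)
bond 3 stroke at J1  (J1 needs exactly one e-in)

b0 |GY1
b1 |GY1
b2 |J2
b3 |J1
b4 |Sf1
b5 |J3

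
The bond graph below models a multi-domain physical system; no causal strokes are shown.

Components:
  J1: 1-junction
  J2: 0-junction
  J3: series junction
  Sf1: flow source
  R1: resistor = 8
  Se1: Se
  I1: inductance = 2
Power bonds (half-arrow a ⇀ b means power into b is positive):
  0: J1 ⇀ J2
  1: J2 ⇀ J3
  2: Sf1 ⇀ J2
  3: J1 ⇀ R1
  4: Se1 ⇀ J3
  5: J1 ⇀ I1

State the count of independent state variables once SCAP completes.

b2 →Sf1  (Sf1 fixes flow; stroke at Sf1)
b4 →J3  (Se1 fixes effort; stroke away)
b1 →J2  (closing 1-jn rule on J3)
b0 →J1  (0-jn J2 has e-setter on 1)
b5 →I1  (I1: I, integral causality)
b3 →J1  (1-jn J1 has f-setter on 5)

1  (I1 all integral)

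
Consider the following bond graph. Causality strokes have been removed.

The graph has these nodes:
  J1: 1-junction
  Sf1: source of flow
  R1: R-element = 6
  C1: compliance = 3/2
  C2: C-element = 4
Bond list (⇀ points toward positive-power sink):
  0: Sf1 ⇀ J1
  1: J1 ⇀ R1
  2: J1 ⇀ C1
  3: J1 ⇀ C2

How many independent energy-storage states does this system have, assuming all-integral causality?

β0 stroke at Sf1  (Sf1: flow source, stroke at near end)
β1 stroke at J1  (J1 flow already set via bond 0)
β2 stroke at J1  (J1: bond 0 brought flow, rest push out)
β3 stroke at J1  (1-jn J1 has f-setter on 0)

2  (C1, C2 all integral)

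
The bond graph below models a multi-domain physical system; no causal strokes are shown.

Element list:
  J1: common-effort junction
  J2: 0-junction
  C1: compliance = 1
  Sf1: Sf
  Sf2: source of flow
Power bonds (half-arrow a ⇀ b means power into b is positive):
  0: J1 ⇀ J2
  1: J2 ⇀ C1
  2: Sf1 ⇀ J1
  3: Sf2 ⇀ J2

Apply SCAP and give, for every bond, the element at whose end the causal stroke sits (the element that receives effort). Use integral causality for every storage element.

β0 stroke at J1
β1 stroke at J2
β2 stroke at Sf1
β3 stroke at Sf2

bond 2 stroke at Sf1  (Sf1: flow source, stroke at near end)
bond 3 stroke at Sf2  (Sf2: flow source, stroke at near end)
bond 0 stroke at J1  (J1 needs exactly one e-in)
bond 1 stroke at J2  (J2: last free bond brings effort in)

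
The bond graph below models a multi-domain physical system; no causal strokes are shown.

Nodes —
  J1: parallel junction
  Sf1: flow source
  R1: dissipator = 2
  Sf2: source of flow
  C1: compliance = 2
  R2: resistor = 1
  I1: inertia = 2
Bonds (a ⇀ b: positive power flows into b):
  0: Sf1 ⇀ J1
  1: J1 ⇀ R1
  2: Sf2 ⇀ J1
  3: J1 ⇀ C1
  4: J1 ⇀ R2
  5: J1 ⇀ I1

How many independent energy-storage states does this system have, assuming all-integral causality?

b0 →Sf1  (Sf1: flow source, stroke at near end)
b2 →Sf2  (Sf2 fixes flow; stroke at Sf2)
b3 →J1  (C1: C, integral causality)
b1 →R1  (0-jn J1 has e-setter on 3)
b4 →R2  (J1: bond 3 brought effort, rest push out)
b5 →I1  (common-e at J1 fixed by 3)

2  (C1, I1 all integral)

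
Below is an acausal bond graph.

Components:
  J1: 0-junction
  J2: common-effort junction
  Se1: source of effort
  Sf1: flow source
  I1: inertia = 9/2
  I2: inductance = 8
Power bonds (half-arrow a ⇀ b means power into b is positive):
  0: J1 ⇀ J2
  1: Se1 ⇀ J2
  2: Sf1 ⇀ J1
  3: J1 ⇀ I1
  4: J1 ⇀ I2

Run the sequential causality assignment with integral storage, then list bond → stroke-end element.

bond 0 stroke at J1
bond 1 stroke at J2
bond 2 stroke at Sf1
bond 3 stroke at I1
bond 4 stroke at I2

bond 1 |J2  (Se1: effort source, stroke at far end)
bond 2 |Sf1  (Sf1 fixes flow; stroke at Sf1)
bond 0 |J1  (J2 effort already set via bond 1)
bond 3 |I1  (J1: bond 0 brought effort, rest push out)
bond 4 |I2  (0-jn J1 has e-setter on 0)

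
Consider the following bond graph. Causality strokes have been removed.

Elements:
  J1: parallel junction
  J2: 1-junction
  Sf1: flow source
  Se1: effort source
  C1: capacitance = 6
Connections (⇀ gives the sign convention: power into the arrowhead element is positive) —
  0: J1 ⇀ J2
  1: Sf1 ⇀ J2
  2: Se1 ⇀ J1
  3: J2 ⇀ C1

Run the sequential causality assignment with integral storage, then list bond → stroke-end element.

bond 1 stroke→Sf1  (source Sf1 imposes f)
bond 2 stroke→J1  (Se1 fixes effort; stroke away)
bond 0 stroke→J2  (J1 effort already set via bond 2)
bond 3 stroke→J2  (1-jn J2 has f-setter on 1)

b0 |J2
b1 |Sf1
b2 |J1
b3 |J2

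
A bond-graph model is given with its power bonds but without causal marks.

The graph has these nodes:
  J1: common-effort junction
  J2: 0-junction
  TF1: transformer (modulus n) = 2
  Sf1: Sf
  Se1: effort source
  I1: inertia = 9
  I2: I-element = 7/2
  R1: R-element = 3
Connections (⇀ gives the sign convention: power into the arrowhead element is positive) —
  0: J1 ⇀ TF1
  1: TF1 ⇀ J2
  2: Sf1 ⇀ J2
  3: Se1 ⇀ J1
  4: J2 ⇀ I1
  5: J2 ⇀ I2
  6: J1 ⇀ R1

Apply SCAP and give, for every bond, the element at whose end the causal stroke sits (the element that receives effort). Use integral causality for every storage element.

bond 0 stroke at TF1
bond 1 stroke at J2
bond 2 stroke at Sf1
bond 3 stroke at J1
bond 4 stroke at I1
bond 5 stroke at I2
bond 6 stroke at R1

β2 stroke→Sf1  (Sf1: flow source, stroke at near end)
β3 stroke→J1  (source Se1 imposes e)
β0 stroke→TF1  (common-e at J1 fixed by 3)
β6 stroke→R1  (common-e at J1 fixed by 3)
β1 stroke→J2  (through TF1, causality passes straight; one stroke at TF1)
β4 stroke→I1  (common-e at J2 fixed by 1)
β5 stroke→I2  (J2: bond 1 brought effort, rest push out)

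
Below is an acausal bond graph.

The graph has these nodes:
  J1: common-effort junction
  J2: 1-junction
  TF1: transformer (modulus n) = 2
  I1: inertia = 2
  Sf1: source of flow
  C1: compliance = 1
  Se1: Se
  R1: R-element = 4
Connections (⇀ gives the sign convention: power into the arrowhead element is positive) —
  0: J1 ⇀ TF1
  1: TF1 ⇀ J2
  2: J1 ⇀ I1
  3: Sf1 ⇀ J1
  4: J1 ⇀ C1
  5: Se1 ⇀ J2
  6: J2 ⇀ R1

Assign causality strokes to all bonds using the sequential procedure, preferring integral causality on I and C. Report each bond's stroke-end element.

b3 stroke→Sf1  (Sf1: flow source, stroke at near end)
b5 stroke→J2  (Se1 fixes effort; stroke away)
b2 stroke→I1  (I1 integral (f out))
b4 stroke→J1  (prefer integral on C1)
b0 stroke→TF1  (common-e at J1 fixed by 4)
b1 stroke→J2  (through TF1, causality passes straight; one stroke at TF1)
b6 stroke→R1  (closing 1-jn rule on J2)

#0 →TF1
#1 →J2
#2 →I1
#3 →Sf1
#4 →J1
#5 →J2
#6 →R1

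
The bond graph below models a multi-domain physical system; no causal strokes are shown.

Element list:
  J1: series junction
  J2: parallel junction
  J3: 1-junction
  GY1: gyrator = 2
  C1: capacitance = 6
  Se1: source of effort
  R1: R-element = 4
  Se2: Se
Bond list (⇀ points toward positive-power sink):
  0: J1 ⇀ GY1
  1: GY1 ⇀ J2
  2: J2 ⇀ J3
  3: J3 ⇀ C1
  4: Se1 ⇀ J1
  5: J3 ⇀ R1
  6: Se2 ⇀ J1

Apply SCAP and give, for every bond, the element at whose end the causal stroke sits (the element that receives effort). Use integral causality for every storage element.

bond 0 →GY1
bond 1 →GY1
bond 2 →J2
bond 3 →J3
bond 4 →J1
bond 5 →J3
bond 6 →J1

b4 stroke at J1  (Se1 fixes effort; stroke away)
b6 stroke at J1  (Se2: effort source, stroke at far end)
b0 stroke at GY1  (J1: last free bond brings flow in)
b1 stroke at GY1  (GY GY1: same side as bond 0)
b2 stroke at J2  (J2: last free bond brings effort in)
b3 stroke at J3  (J3 flow already set via bond 2)
b5 stroke at J3  (common-f at J3 fixed by 2)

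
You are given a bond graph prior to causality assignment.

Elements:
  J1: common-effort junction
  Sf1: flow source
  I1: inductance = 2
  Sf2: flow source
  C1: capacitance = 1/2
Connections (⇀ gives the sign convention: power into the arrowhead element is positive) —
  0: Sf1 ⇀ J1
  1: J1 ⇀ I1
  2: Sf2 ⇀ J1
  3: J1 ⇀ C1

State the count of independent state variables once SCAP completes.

2  (C1, I1 all integral)

bond 0 stroke at Sf1  (Sf1 fixes flow; stroke at Sf1)
bond 2 stroke at Sf2  (Sf2 fixes flow; stroke at Sf2)
bond 1 stroke at I1  (prefer integral on I1)
bond 3 stroke at J1  (J1 needs exactly one e-in)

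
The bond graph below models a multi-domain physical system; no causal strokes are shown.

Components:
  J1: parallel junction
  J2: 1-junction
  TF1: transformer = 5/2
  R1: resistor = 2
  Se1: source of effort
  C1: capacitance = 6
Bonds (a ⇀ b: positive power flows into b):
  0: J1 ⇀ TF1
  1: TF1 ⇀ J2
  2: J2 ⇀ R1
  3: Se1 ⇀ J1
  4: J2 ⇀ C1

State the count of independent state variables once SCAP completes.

1  (C1 all integral)

bond 3 |J1  (Se1 (Se) sets effort on bond)
bond 0 |TF1  (J1 effort already set via bond 3)
bond 1 |J2  (TF1: transformer flips bond 0)
bond 4 |J2  (C1 integral (e out))
bond 2 |R1  (closing 1-jn rule on J2)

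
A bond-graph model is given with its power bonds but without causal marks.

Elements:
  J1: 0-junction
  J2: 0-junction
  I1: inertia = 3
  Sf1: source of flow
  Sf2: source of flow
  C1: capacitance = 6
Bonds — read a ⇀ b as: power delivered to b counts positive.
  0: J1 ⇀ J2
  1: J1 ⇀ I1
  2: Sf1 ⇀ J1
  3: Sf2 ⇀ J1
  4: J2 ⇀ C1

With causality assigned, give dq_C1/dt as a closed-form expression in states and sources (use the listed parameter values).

b2 →Sf1  (Sf1 fixes flow; stroke at Sf1)
b3 →Sf2  (source Sf2 imposes f)
b1 →I1  (prefer integral on I1)
b0 →J1  (only one effort-in slot at J1)
b4 →J2  (J2 needs exactly one e-in)

dq_C1/dt = F_Sf1 + F_Sf2 - p_I1/3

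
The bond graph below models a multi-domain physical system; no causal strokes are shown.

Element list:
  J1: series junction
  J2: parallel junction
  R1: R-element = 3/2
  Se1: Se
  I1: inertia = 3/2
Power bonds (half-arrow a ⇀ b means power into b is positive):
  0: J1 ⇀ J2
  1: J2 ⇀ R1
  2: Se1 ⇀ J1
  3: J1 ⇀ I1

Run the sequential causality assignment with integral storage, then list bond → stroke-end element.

b0 stroke at J1
b1 stroke at J2
b2 stroke at J1
b3 stroke at I1

bond 2 stroke→J1  (Se1 fixes effort; stroke away)
bond 3 stroke→I1  (I1 outputs flow p/I1)
bond 0 stroke→J1  (J1: bond 3 brought flow, rest push out)
bond 1 stroke→J2  (closing 0-jn rule on J2)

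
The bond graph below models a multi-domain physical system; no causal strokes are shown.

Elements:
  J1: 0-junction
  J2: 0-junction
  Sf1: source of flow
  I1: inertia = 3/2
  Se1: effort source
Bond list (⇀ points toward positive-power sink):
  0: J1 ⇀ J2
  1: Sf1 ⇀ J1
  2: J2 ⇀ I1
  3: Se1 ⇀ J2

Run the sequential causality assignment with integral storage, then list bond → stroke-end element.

β0 |J1
β1 |Sf1
β2 |I1
β3 |J2

b1 stroke→Sf1  (source Sf1 imposes f)
b3 stroke→J2  (source Se1 imposes e)
b0 stroke→J1  (closing 0-jn rule on J1)
b2 stroke→I1  (common-e at J2 fixed by 3)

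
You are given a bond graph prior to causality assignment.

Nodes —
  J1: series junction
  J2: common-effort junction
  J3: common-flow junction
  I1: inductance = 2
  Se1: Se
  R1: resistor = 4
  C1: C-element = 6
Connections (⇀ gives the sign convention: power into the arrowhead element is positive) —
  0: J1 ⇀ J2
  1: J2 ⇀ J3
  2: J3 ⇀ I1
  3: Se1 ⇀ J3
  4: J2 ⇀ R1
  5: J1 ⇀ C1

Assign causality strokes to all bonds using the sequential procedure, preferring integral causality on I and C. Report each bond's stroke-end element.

bond 0 stroke→J2
bond 1 stroke→J3
bond 2 stroke→I1
bond 3 stroke→J3
bond 4 stroke→R1
bond 5 stroke→J1

#3 stroke→J3  (Se1 fixes effort; stroke away)
#2 stroke→I1  (prefer integral on I1)
#1 stroke→J3  (J3 flow already set via bond 2)
#5 stroke→J1  (C1 outputs effort q/C1)
#0 stroke→J2  (J1: last free bond brings flow in)
#4 stroke→R1  (J2: bond 0 brought effort, rest push out)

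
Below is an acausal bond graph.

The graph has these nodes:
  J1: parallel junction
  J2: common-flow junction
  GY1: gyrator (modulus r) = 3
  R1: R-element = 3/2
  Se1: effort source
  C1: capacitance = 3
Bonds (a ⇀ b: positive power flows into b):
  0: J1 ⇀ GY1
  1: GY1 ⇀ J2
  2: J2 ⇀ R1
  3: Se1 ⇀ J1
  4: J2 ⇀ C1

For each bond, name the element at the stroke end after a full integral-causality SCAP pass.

bond 0 |GY1
bond 1 |GY1
bond 2 |J2
bond 3 |J1
bond 4 |J2

β3 →J1  (Se1 (Se) sets effort on bond)
β0 →GY1  (J1: bond 3 brought effort, rest push out)
β1 →GY1  (GY1: gyrator matches bond 0)
β2 →J2  (1-jn J2 has f-setter on 1)
β4 →J2  (common-f at J2 fixed by 1)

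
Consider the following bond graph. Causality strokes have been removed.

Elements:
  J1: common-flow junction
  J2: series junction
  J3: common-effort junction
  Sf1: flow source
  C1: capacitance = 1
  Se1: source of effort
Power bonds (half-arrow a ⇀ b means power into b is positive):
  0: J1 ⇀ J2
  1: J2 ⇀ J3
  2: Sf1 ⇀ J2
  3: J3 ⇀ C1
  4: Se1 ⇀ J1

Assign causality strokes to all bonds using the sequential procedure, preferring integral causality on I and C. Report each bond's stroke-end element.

bond 2 stroke at Sf1  (Sf1 (Sf) sets flow on bond)
bond 4 stroke at J1  (source Se1 imposes e)
bond 0 stroke at J2  (J1: last free bond brings flow in)
bond 1 stroke at J2  (common-f at J2 fixed by 2)
bond 3 stroke at J3  (only one effort-in slot at J3)

β0 |J2
β1 |J2
β2 |Sf1
β3 |J3
β4 |J1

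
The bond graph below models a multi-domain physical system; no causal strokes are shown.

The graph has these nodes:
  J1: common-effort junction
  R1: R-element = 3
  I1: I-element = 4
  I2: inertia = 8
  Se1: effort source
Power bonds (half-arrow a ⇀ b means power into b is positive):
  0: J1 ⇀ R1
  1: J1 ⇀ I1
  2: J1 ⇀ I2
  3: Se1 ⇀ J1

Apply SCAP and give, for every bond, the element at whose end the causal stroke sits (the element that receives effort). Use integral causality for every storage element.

bond 0 →R1
bond 1 →I1
bond 2 →I2
bond 3 →J1

#3 stroke→J1  (source Se1 imposes e)
#0 stroke→R1  (J1: bond 3 brought effort, rest push out)
#1 stroke→I1  (0-jn J1 has e-setter on 3)
#2 stroke→I2  (J1 effort already set via bond 3)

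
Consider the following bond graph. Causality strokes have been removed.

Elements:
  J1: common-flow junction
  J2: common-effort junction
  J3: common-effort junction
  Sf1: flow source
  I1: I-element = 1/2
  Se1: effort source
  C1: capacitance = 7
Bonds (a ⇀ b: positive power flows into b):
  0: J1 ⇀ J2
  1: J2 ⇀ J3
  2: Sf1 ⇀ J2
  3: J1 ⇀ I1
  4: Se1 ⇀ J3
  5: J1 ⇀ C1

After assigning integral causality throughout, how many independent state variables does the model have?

#2 |Sf1  (source Sf1 imposes f)
#4 |J3  (Se1 fixes effort; stroke away)
#1 |J2  (J3 effort already set via bond 4)
#0 |J1  (0-jn J2 has e-setter on 1)
#3 |I1  (I1: I, integral causality)
#5 |J1  (common-f at J1 fixed by 3)

2  (C1, I1 all integral)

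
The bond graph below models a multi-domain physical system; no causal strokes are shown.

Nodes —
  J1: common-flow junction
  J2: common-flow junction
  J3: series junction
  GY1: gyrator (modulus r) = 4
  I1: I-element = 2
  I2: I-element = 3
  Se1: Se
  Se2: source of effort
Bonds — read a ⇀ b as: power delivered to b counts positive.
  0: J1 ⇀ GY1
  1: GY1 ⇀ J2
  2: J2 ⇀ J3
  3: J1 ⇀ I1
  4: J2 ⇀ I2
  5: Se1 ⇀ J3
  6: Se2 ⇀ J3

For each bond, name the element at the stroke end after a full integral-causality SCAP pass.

β0 →J1
β1 →J2
β2 →J2
β3 →I1
β4 →I2
β5 →J3
β6 →J3

b5 stroke at J3  (Se1 (Se) sets effort on bond)
b6 stroke at J3  (Se2: effort source, stroke at far end)
b2 stroke at J2  (closing 1-jn rule on J3)
b3 stroke at I1  (I1 integral (f out))
b0 stroke at J1  (J1 flow already set via bond 3)
b1 stroke at J2  (GY GY1: same side as bond 0)
b4 stroke at I2  (J2: last free bond brings flow in)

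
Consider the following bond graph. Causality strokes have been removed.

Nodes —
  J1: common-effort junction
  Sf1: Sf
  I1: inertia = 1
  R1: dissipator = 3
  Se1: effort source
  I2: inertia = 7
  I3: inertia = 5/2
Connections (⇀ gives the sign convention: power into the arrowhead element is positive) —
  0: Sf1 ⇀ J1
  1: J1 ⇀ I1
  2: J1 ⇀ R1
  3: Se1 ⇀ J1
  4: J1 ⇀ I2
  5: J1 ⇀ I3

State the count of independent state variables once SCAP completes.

3  (I1, I2, I3 all integral)

β0 →Sf1  (source Sf1 imposes f)
β3 →J1  (source Se1 imposes e)
β1 →I1  (J1 effort already set via bond 3)
β2 →R1  (J1: bond 3 brought effort, rest push out)
β4 →I2  (common-e at J1 fixed by 3)
β5 →I3  (0-jn J1 has e-setter on 3)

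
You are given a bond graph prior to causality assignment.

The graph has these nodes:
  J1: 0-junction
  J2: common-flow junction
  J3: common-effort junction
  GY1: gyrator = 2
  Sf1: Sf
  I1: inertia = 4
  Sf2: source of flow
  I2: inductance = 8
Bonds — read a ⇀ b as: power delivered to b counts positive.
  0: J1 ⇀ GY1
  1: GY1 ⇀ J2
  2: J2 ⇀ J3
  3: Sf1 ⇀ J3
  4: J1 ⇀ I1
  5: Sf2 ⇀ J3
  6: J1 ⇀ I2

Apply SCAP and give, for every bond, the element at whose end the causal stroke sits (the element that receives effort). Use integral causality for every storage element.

bond 0 stroke at J1
bond 1 stroke at J2
bond 2 stroke at J3
bond 3 stroke at Sf1
bond 4 stroke at I1
bond 5 stroke at Sf2
bond 6 stroke at I2

#3 stroke at Sf1  (source Sf1 imposes f)
#5 stroke at Sf2  (Sf2 (Sf) sets flow on bond)
#2 stroke at J3  (J3: last free bond brings effort in)
#1 stroke at J2  (J2 flow already set via bond 2)
#0 stroke at J1  (GY GY1: same side as bond 1)
#4 stroke at I1  (J1 effort already set via bond 0)
#6 stroke at I2  (common-e at J1 fixed by 0)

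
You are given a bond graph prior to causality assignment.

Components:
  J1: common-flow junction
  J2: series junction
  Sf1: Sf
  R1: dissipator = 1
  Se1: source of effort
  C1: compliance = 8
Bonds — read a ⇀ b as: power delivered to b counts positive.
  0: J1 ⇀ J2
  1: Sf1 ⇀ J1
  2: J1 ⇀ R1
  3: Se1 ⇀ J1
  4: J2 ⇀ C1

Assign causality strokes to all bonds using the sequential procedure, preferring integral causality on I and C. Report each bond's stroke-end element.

bond 1 stroke→Sf1  (Sf1: flow source, stroke at near end)
bond 3 stroke→J1  (source Se1 imposes e)
bond 0 stroke→J1  (J1 flow already set via bond 1)
bond 2 stroke→J1  (common-f at J1 fixed by 1)
bond 4 stroke→J2  (J2 flow already set via bond 0)

#0 |J1
#1 |Sf1
#2 |J1
#3 |J1
#4 |J2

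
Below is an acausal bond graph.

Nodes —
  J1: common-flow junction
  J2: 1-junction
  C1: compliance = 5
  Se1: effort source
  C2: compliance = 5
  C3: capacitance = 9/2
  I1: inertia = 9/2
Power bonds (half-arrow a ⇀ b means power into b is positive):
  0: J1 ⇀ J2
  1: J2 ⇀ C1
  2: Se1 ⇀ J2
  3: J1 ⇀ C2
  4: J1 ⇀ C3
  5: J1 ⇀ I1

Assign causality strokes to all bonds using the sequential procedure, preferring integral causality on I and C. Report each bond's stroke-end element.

b0 stroke→J1
b1 stroke→J2
b2 stroke→J2
b3 stroke→J1
b4 stroke→J1
b5 stroke→I1

β2 →J2  (Se1 fixes effort; stroke away)
β1 →J2  (C1 integral (e out))
β0 →J1  (J2: last free bond brings flow in)
β3 →J1  (C2: C, integral causality)
β4 →J1  (C3: C, integral causality)
β5 →I1  (closing 1-jn rule on J1)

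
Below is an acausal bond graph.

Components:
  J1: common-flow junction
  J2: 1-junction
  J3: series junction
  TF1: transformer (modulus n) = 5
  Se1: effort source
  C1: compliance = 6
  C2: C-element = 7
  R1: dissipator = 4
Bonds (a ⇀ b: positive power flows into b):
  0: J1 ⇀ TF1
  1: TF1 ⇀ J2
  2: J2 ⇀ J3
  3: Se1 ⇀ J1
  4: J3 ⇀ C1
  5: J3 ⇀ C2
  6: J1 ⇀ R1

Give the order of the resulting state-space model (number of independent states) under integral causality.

2  (C1, C2 all integral)

#3 stroke at J1  (Se1 fixes effort; stroke away)
#4 stroke at J3  (C1 integral (e out))
#5 stroke at J3  (C2: C, integral causality)
#2 stroke at J2  (only one flow-in slot at J3)
#1 stroke at TF1  (J2 needs exactly one f-in)
#0 stroke at J1  (TF TF1: opposite of bond 1)
#6 stroke at R1  (closing 1-jn rule on J1)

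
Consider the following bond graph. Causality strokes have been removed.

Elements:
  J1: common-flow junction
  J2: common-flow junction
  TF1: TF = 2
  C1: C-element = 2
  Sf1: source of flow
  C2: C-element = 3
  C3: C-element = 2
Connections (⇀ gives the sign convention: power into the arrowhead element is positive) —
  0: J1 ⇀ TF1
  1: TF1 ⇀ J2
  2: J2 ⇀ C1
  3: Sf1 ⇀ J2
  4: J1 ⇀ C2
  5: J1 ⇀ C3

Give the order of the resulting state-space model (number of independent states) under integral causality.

bond 3 →Sf1  (Sf1 (Sf) sets flow on bond)
bond 1 →J2  (J2 flow already set via bond 3)
bond 2 →J2  (common-f at J2 fixed by 3)
bond 0 →TF1  (through TF1, causality passes straight; one stroke at TF1)
bond 4 →J1  (J1: bond 0 brought flow, rest push out)
bond 5 →J1  (J1 flow already set via bond 0)

3  (C1, C2, C3 all integral)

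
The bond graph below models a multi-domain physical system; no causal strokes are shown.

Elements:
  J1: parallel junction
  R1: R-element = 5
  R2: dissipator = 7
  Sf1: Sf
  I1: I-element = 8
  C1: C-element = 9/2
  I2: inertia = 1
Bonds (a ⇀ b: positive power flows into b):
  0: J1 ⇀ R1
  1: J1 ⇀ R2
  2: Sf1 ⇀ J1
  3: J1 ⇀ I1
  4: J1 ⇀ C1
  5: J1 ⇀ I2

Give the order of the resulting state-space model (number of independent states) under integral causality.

3  (C1, I1, I2 all integral)

β2 stroke at Sf1  (Sf1 (Sf) sets flow on bond)
β3 stroke at I1  (prefer integral on I1)
β4 stroke at J1  (C1: C, integral causality)
β0 stroke at R1  (0-jn J1 has e-setter on 4)
β1 stroke at R2  (0-jn J1 has e-setter on 4)
β5 stroke at I2  (J1: bond 4 brought effort, rest push out)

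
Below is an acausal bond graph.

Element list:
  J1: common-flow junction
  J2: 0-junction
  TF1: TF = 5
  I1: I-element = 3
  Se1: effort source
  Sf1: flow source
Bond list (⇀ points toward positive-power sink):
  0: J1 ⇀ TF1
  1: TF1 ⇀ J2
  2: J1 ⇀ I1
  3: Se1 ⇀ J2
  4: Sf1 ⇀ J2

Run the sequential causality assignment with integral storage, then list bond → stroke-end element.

#3 |J2  (Se1 fixes effort; stroke away)
#4 |Sf1  (Sf1 fixes flow; stroke at Sf1)
#1 |TF1  (0-jn J2 has e-setter on 3)
#0 |J1  (TF1: transformer flips bond 1)
#2 |I1  (J1: last free bond brings flow in)

bond 0 stroke at J1
bond 1 stroke at TF1
bond 2 stroke at I1
bond 3 stroke at J2
bond 4 stroke at Sf1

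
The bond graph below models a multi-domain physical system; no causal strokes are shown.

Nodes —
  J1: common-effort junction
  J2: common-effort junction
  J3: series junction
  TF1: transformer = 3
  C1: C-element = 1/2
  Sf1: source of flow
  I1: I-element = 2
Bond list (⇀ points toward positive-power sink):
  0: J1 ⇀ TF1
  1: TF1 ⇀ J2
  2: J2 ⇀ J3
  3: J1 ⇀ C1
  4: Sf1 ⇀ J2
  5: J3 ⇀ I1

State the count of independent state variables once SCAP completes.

2  (C1, I1 all integral)

β4 stroke→Sf1  (source Sf1 imposes f)
β3 stroke→J1  (C1 outputs effort q/C1)
β0 stroke→TF1  (0-jn J1 has e-setter on 3)
β1 stroke→J2  (TF1 one-in-one-out from 0)
β2 stroke→J3  (0-jn J2 has e-setter on 1)
β5 stroke→I1  (J3: last free bond brings flow in)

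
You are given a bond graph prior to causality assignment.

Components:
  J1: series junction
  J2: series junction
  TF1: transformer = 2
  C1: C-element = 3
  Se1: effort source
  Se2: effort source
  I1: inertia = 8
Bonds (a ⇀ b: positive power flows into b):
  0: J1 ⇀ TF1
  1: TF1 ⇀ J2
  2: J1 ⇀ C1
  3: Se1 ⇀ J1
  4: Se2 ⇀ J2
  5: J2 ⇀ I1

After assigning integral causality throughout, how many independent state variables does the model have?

2  (C1, I1 all integral)

b3 stroke→J1  (Se1: effort source, stroke at far end)
b4 stroke→J2  (Se2 (Se) sets effort on bond)
b2 stroke→J1  (prefer integral on C1)
b0 stroke→TF1  (only one flow-in slot at J1)
b1 stroke→J2  (TF TF1: opposite of bond 0)
b5 stroke→I1  (only one flow-in slot at J2)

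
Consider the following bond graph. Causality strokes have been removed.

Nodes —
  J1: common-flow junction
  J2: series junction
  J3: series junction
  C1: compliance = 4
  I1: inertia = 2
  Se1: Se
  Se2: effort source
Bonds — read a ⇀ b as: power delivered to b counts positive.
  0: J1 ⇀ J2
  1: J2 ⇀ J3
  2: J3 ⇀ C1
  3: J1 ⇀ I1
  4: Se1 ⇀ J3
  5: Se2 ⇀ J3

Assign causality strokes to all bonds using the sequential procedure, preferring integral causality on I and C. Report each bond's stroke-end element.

bond 0 stroke at J1
bond 1 stroke at J2
bond 2 stroke at J3
bond 3 stroke at I1
bond 4 stroke at J3
bond 5 stroke at J3

#4 |J3  (Se1: effort source, stroke at far end)
#5 |J3  (Se2 (Se) sets effort on bond)
#2 |J3  (C1: C, integral causality)
#1 |J2  (only one flow-in slot at J3)
#0 |J1  (J2 needs exactly one f-in)
#3 |I1  (J1: last free bond brings flow in)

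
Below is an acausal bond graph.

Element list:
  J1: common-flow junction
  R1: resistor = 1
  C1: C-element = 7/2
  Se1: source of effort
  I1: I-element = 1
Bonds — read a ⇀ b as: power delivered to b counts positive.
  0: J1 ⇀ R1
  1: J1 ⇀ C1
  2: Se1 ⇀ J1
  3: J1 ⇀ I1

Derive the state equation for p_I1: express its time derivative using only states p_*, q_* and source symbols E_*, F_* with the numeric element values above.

β2 →J1  (Se1 fixes effort; stroke away)
β1 →J1  (prefer integral on C1)
β3 →I1  (I1 integral (f out))
β0 →J1  (1-jn J1 has f-setter on 3)

dp_I1/dt = E_Se1 - p_I1 - 2*q_C1/7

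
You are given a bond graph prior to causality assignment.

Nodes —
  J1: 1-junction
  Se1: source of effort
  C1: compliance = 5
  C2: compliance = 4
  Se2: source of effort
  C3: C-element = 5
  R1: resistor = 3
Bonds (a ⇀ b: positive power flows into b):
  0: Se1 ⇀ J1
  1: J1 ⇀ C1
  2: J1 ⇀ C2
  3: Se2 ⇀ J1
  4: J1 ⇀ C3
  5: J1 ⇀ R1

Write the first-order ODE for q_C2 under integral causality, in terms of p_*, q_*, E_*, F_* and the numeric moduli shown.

#0 →J1  (Se1: effort source, stroke at far end)
#3 →J1  (Se2 (Se) sets effort on bond)
#1 →J1  (C1 integral (e out))
#2 →J1  (C2 integral (e out))
#4 →J1  (C3: C, integral causality)
#5 →R1  (closing 1-jn rule on J1)

dq_C2/dt = E_Se1/3 + E_Se2/3 - q_C1/15 - q_C2/12 - q_C3/15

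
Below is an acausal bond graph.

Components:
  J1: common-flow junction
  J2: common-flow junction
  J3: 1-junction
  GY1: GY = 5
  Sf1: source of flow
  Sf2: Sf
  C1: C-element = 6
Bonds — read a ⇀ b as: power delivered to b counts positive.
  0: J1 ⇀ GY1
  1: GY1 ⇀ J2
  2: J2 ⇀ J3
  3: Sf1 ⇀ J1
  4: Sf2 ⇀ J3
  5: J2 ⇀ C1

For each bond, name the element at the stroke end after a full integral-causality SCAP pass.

#0 stroke at J1
#1 stroke at J2
#2 stroke at J3
#3 stroke at Sf1
#4 stroke at Sf2
#5 stroke at J2

b3 stroke at Sf1  (Sf1: flow source, stroke at near end)
b4 stroke at Sf2  (source Sf2 imposes f)
b0 stroke at J1  (J1: bond 3 brought flow, rest push out)
b2 stroke at J3  (common-f at J3 fixed by 4)
b1 stroke at J2  (GY1 both-in/both-out from 0)
b5 stroke at J2  (J2: bond 2 brought flow, rest push out)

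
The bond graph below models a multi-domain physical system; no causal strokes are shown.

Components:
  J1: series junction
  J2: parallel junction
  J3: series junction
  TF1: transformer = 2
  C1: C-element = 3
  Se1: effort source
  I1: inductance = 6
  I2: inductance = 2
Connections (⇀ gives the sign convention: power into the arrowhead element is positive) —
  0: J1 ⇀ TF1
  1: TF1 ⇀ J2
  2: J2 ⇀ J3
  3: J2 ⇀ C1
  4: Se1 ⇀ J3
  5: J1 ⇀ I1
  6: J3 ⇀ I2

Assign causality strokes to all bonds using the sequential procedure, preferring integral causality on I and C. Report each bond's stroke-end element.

bond 0 →J1
bond 1 →TF1
bond 2 →J3
bond 3 →J2
bond 4 →J3
bond 5 →I1
bond 6 →I2

β4 |J3  (Se1: effort source, stroke at far end)
β3 |J2  (C1 integral (e out))
β1 |TF1  (common-e at J2 fixed by 3)
β2 |J3  (J2: bond 3 brought effort, rest push out)
β6 |I2  (only one flow-in slot at J3)
β0 |J1  (TF TF1: opposite of bond 1)
β5 |I1  (J1 needs exactly one f-in)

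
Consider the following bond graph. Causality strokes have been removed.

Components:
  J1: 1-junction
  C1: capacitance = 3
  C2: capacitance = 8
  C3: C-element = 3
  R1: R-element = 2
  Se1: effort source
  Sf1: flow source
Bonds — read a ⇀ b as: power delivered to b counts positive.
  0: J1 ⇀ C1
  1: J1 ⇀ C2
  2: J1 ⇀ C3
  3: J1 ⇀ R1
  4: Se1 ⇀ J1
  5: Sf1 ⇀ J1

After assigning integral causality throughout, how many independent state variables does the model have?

3  (C1, C2, C3 all integral)

b4 |J1  (Se1: effort source, stroke at far end)
b5 |Sf1  (source Sf1 imposes f)
b0 |J1  (1-jn J1 has f-setter on 5)
b1 |J1  (J1 flow already set via bond 5)
b2 |J1  (common-f at J1 fixed by 5)
b3 |J1  (J1 flow already set via bond 5)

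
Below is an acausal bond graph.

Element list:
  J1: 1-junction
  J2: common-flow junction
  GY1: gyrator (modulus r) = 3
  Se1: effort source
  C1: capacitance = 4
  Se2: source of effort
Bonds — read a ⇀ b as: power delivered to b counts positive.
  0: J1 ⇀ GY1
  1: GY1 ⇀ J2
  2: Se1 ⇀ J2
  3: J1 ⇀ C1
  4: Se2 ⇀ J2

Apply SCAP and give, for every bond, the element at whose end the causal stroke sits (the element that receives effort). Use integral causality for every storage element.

β2 |J2  (Se1: effort source, stroke at far end)
β4 |J2  (Se2: effort source, stroke at far end)
β1 |GY1  (J2: last free bond brings flow in)
β0 |GY1  (GY1: gyrator matches bond 1)
β3 |J1  (J1: bond 0 brought flow, rest push out)

#0 →GY1
#1 →GY1
#2 →J2
#3 →J1
#4 →J2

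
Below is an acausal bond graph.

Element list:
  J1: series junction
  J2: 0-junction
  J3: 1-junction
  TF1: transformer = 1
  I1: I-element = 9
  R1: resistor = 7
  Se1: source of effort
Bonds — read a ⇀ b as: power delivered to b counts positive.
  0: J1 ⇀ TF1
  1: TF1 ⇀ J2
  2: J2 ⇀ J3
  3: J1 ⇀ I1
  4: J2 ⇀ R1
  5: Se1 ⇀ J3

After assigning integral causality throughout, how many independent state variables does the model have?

bond 5 stroke at J3  (source Se1 imposes e)
bond 2 stroke at J2  (J3 needs exactly one f-in)
bond 1 stroke at TF1  (common-e at J2 fixed by 2)
bond 4 stroke at R1  (0-jn J2 has e-setter on 2)
bond 0 stroke at J1  (TF1: transformer flips bond 1)
bond 3 stroke at I1  (closing 1-jn rule on J1)

1  (I1 all integral)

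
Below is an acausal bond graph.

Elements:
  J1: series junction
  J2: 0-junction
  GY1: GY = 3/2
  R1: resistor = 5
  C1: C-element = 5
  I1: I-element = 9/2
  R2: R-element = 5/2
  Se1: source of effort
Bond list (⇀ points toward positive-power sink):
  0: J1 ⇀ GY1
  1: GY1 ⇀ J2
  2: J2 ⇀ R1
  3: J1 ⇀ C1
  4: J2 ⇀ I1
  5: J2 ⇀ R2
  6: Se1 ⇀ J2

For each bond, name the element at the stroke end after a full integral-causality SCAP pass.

β0 stroke→GY1
β1 stroke→GY1
β2 stroke→R1
β3 stroke→J1
β4 stroke→I1
β5 stroke→R2
β6 stroke→J2

#6 |J2  (Se1: effort source, stroke at far end)
#1 |GY1  (J2 effort already set via bond 6)
#2 |R1  (common-e at J2 fixed by 6)
#4 |I1  (0-jn J2 has e-setter on 6)
#5 |R2  (J2: bond 6 brought effort, rest push out)
#0 |GY1  (through GY1, causality inverts; strokes same side of GY1)
#3 |J1  (1-jn J1 has f-setter on 0)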